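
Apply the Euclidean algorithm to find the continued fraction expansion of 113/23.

[4; 1, 10, 2]

Run the Euclidean algorithm on 113 and 23; the successive quotients are the partial quotients a_0, a_1, ... (each step inverts the fractional part left over by the previous one):
  113 = 4*23 + 21, so a_0 = 4.
  23 = 1*21 + 2, so a_1 = 1.
  21 = 10*2 + 1, so a_2 = 10.
  2 = 2*1 + 0, so a_3 = 2.
The remainder reaches 0 after 4 divisions, so the expansion has 4 partial quotients, read off in order.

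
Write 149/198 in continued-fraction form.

Run the Euclidean algorithm on 149 and 198; the successive quotients are the partial quotients a_0, a_1, ... (each step inverts the fractional part left over by the previous one):
  149 = 0*198 + 149, so a_0 = 0.
  198 = 1*149 + 49, so a_1 = 1.
  149 = 3*49 + 2, so a_2 = 3.
  49 = 24*2 + 1, so a_3 = 24.
  2 = 2*1 + 0, so a_4 = 2.
The remainder reaches 0 after 5 divisions, so the expansion has 5 partial quotients, read off in order.

[0; 1, 3, 24, 2]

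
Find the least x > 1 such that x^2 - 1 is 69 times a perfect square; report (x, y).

(x, y) = (7775, 936)

First expand sqrt(69) as a continued fraction. With x_i = (sqrt(69) + m_i)/d_i and (m_0, d_0) = (0, 1): a_0 = floor(sqrt(69)) = 8, since 8^2 = 64 <= 69 < 81 = 9^2.
Iterate m_{i+1} = d_i*a_i - m_i, d_{i+1} = (69 - m_{i+1}^2)/d_i, a_{i+1} = floor((a_0 + m_{i+1})/d_{i+1}):
  m_1 = 1*8 - 0 = 8, d_1 = (69 - 8^2)/1 = 5/1 = 5, a_1 = floor((8 + 8)/5) = 3.
  m_2 = 5*3 - 8 = 7, d_2 = (69 - 7^2)/5 = 20/5 = 4, a_2 = floor((8 + 7)/4) = 3.
  m_3 = 4*3 - 7 = 5, d_3 = (69 - 5^2)/4 = 44/4 = 11, a_3 = floor((8 + 5)/11) = 1.
  m_4 = 11*1 - 5 = 6, d_4 = (69 - 6^2)/11 = 33/11 = 3, a_4 = floor((8 + 6)/3) = 4.
  m_5 = 3*4 - 6 = 6, d_5 = (69 - 6^2)/3 = 33/3 = 11, a_5 = floor((8 + 6)/11) = 1.
  m_6 = 11*1 - 6 = 5, d_6 = (69 - 5^2)/11 = 44/11 = 4, a_6 = floor((8 + 5)/4) = 3.
  m_7 = 4*3 - 5 = 7, d_7 = (69 - 7^2)/4 = 20/4 = 5, a_7 = floor((8 + 7)/5) = 3.
  m_8 = 5*3 - 7 = 8, d_8 = (69 - 8^2)/5 = 5/5 = 1, a_8 = floor((8 + 8)/1) = 16.
  m_9 = 1*16 - 8 = 8, d_9 = (69 - 8^2)/1 = 5/1 = 5: (m_9, d_9) = (m_1, d_1) = (8, 5), so from here the quotients repeat a_1, ..., a_8; the period length is 8.
So sqrt(69) = [8; (3, 3, 1, 4, 1, 3, 3, 16)] with period length k = 8.
k is even, so the fundamental solution of x^2 - 69y^2 = 1 is (p_{k-1}, q_{k-1}) = (p_7, q_7); compute convergents through index 7.
Convergents (p_i = a_i*p_{i-1} + p_{i-2}, q_i = a_i*q_{i-1} + q_{i-2} with p_{-2}=0, p_{-1}=1, q_{-2}=1, q_{-1}=0):
  i=0: a_0=8, p_0 = 8*1 + 0 = 8, q_0 = 8*0 + 1 = 1.
  i=1: a_1=3, p_1 = 3*8 + 1 = 25, q_1 = 3*1 + 0 = 3.
  i=2: a_2=3, p_2 = 3*25 + 8 = 83, q_2 = 3*3 + 1 = 10.
  i=3: a_3=1, p_3 = 1*83 + 25 = 108, q_3 = 1*10 + 3 = 13.
  i=4: a_4=4, p_4 = 4*108 + 83 = 515, q_4 = 4*13 + 10 = 62.
  i=5: a_5=1, p_5 = 1*515 + 108 = 623, q_5 = 1*62 + 13 = 75.
  i=6: a_6=3, p_6 = 3*623 + 515 = 2384, q_6 = 3*75 + 62 = 287.
  i=7: a_7=3, p_7 = 3*2384 + 623 = 7775, q_7 = 3*287 + 75 = 936.
Check: 7775^2 - 69*936^2 = 60450625 - 60450624 = 1, so (x, y) = (7775, 936) solves the equation, and by the theorem it is the least positive solution.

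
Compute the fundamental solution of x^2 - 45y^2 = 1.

(x, y) = (161, 24)

First expand sqrt(45) as a continued fraction. With x_i = (sqrt(45) + m_i)/d_i and (m_0, d_0) = (0, 1): a_0 = floor(sqrt(45)) = 6, since 6^2 = 36 <= 45 < 49 = 7^2.
Iterate m_{i+1} = d_i*a_i - m_i, d_{i+1} = (45 - m_{i+1}^2)/d_i, a_{i+1} = floor((a_0 + m_{i+1})/d_{i+1}):
  m_1 = 1*6 - 0 = 6, d_1 = (45 - 6^2)/1 = 9/1 = 9, a_1 = floor((6 + 6)/9) = 1.
  m_2 = 9*1 - 6 = 3, d_2 = (45 - 3^2)/9 = 36/9 = 4, a_2 = floor((6 + 3)/4) = 2.
  m_3 = 4*2 - 3 = 5, d_3 = (45 - 5^2)/4 = 20/4 = 5, a_3 = floor((6 + 5)/5) = 2.
  m_4 = 5*2 - 5 = 5, d_4 = (45 - 5^2)/5 = 20/5 = 4, a_4 = floor((6 + 5)/4) = 2.
  m_5 = 4*2 - 5 = 3, d_5 = (45 - 3^2)/4 = 36/4 = 9, a_5 = floor((6 + 3)/9) = 1.
  m_6 = 9*1 - 3 = 6, d_6 = (45 - 6^2)/9 = 9/9 = 1, a_6 = floor((6 + 6)/1) = 12.
  m_7 = 1*12 - 6 = 6, d_7 = (45 - 6^2)/1 = 9/1 = 9: (m_7, d_7) = (m_1, d_1) = (6, 9), so from here the quotients repeat a_1, ..., a_6; the period length is 6.
So sqrt(45) = [6; (1, 2, 2, 2, 1, 12)] with period length k = 6.
k is even, so the fundamental solution of x^2 - 45y^2 = 1 is (p_{k-1}, q_{k-1}) = (p_5, q_5); compute convergents through index 5.
Convergents (p_i = a_i*p_{i-1} + p_{i-2}, q_i = a_i*q_{i-1} + q_{i-2} with p_{-2}=0, p_{-1}=1, q_{-2}=1, q_{-1}=0):
  i=0: a_0=6, p_0 = 6*1 + 0 = 6, q_0 = 6*0 + 1 = 1.
  i=1: a_1=1, p_1 = 1*6 + 1 = 7, q_1 = 1*1 + 0 = 1.
  i=2: a_2=2, p_2 = 2*7 + 6 = 20, q_2 = 2*1 + 1 = 3.
  i=3: a_3=2, p_3 = 2*20 + 7 = 47, q_3 = 2*3 + 1 = 7.
  i=4: a_4=2, p_4 = 2*47 + 20 = 114, q_4 = 2*7 + 3 = 17.
  i=5: a_5=1, p_5 = 1*114 + 47 = 161, q_5 = 1*17 + 7 = 24.
Check: 161^2 - 45*24^2 = 25921 - 25920 = 1, so (x, y) = (161, 24) solves the equation, and by the theorem it is the least positive solution.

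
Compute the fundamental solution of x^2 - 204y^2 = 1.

First expand sqrt(204) as a continued fraction. With x_i = (sqrt(204) + m_i)/d_i and (m_0, d_0) = (0, 1): a_0 = floor(sqrt(204)) = 14, since 14^2 = 196 <= 204 < 225 = 15^2.
Iterate m_{i+1} = d_i*a_i - m_i, d_{i+1} = (204 - m_{i+1}^2)/d_i, a_{i+1} = floor((a_0 + m_{i+1})/d_{i+1}):
  m_1 = 1*14 - 0 = 14, d_1 = (204 - 14^2)/1 = 8/1 = 8, a_1 = floor((14 + 14)/8) = 3.
  m_2 = 8*3 - 14 = 10, d_2 = (204 - 10^2)/8 = 104/8 = 13, a_2 = floor((14 + 10)/13) = 1.
  m_3 = 13*1 - 10 = 3, d_3 = (204 - 3^2)/13 = 195/13 = 15, a_3 = floor((14 + 3)/15) = 1.
  m_4 = 15*1 - 3 = 12, d_4 = (204 - 12^2)/15 = 60/15 = 4, a_4 = floor((14 + 12)/4) = 6.
  m_5 = 4*6 - 12 = 12, d_5 = (204 - 12^2)/4 = 60/4 = 15, a_5 = floor((14 + 12)/15) = 1.
  m_6 = 15*1 - 12 = 3, d_6 = (204 - 3^2)/15 = 195/15 = 13, a_6 = floor((14 + 3)/13) = 1.
  m_7 = 13*1 - 3 = 10, d_7 = (204 - 10^2)/13 = 104/13 = 8, a_7 = floor((14 + 10)/8) = 3.
  m_8 = 8*3 - 10 = 14, d_8 = (204 - 14^2)/8 = 8/8 = 1, a_8 = floor((14 + 14)/1) = 28.
  m_9 = 1*28 - 14 = 14, d_9 = (204 - 14^2)/1 = 8/1 = 8: (m_9, d_9) = (m_1, d_1) = (14, 8), so from here the quotients repeat a_1, ..., a_8; the period length is 8.
So sqrt(204) = [14; (3, 1, 1, 6, 1, 1, 3, 28)] with period length k = 8.
k is even, so the fundamental solution of x^2 - 204y^2 = 1 is (p_{k-1}, q_{k-1}) = (p_7, q_7); compute convergents through index 7.
Convergents (p_i = a_i*p_{i-1} + p_{i-2}, q_i = a_i*q_{i-1} + q_{i-2} with p_{-2}=0, p_{-1}=1, q_{-2}=1, q_{-1}=0):
  i=0: a_0=14, p_0 = 14*1 + 0 = 14, q_0 = 14*0 + 1 = 1.
  i=1: a_1=3, p_1 = 3*14 + 1 = 43, q_1 = 3*1 + 0 = 3.
  i=2: a_2=1, p_2 = 1*43 + 14 = 57, q_2 = 1*3 + 1 = 4.
  i=3: a_3=1, p_3 = 1*57 + 43 = 100, q_3 = 1*4 + 3 = 7.
  i=4: a_4=6, p_4 = 6*100 + 57 = 657, q_4 = 6*7 + 4 = 46.
  i=5: a_5=1, p_5 = 1*657 + 100 = 757, q_5 = 1*46 + 7 = 53.
  i=6: a_6=1, p_6 = 1*757 + 657 = 1414, q_6 = 1*53 + 46 = 99.
  i=7: a_7=3, p_7 = 3*1414 + 757 = 4999, q_7 = 3*99 + 53 = 350.
Check: 4999^2 - 204*350^2 = 24990001 - 24990000 = 1, so (x, y) = (4999, 350) solves the equation, and by the theorem it is the least positive solution.

(x, y) = (4999, 350)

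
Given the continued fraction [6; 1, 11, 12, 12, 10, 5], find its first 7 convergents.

6/1, 7/1, 83/12, 1003/145, 12119/1752, 122193/17665, 623084/90077

Using the convergent recurrence p_i = a_i*p_{i-1} + p_{i-2}, q_i = a_i*q_{i-1} + q_{i-2} with p_{-2}=0, p_{-1}=1, q_{-2}=1, q_{-1}=0:
  i=0: a_0=6, p_0 = 6*1 + 0 = 6, q_0 = 6*0 + 1 = 1.
  i=1: a_1=1, p_1 = 1*6 + 1 = 7, q_1 = 1*1 + 0 = 1.
  i=2: a_2=11, p_2 = 11*7 + 6 = 83, q_2 = 11*1 + 1 = 12.
  i=3: a_3=12, p_3 = 12*83 + 7 = 1003, q_3 = 12*12 + 1 = 145.
  i=4: a_4=12, p_4 = 12*1003 + 83 = 12119, q_4 = 12*145 + 12 = 1752.
  i=5: a_5=10, p_5 = 10*12119 + 1003 = 122193, q_5 = 10*1752 + 145 = 17665.
  i=6: a_6=5, p_6 = 5*122193 + 12119 = 623084, q_6 = 5*17665 + 1752 = 90077.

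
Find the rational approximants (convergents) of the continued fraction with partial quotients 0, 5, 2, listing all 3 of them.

Using the convergent recurrence p_i = a_i*p_{i-1} + p_{i-2}, q_i = a_i*q_{i-1} + q_{i-2} with p_{-2}=0, p_{-1}=1, q_{-2}=1, q_{-1}=0:
  i=0: a_0=0, p_0 = 0*1 + 0 = 0, q_0 = 0*0 + 1 = 1.
  i=1: a_1=5, p_1 = 5*0 + 1 = 1, q_1 = 5*1 + 0 = 5.
  i=2: a_2=2, p_2 = 2*1 + 0 = 2, q_2 = 2*5 + 1 = 11.

0/1, 1/5, 2/11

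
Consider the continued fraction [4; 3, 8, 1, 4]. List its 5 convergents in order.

4/1, 13/3, 108/25, 121/28, 592/137

Using the convergent recurrence p_i = a_i*p_{i-1} + p_{i-2}, q_i = a_i*q_{i-1} + q_{i-2} with p_{-2}=0, p_{-1}=1, q_{-2}=1, q_{-1}=0:
  i=0: a_0=4, p_0 = 4*1 + 0 = 4, q_0 = 4*0 + 1 = 1.
  i=1: a_1=3, p_1 = 3*4 + 1 = 13, q_1 = 3*1 + 0 = 3.
  i=2: a_2=8, p_2 = 8*13 + 4 = 108, q_2 = 8*3 + 1 = 25.
  i=3: a_3=1, p_3 = 1*108 + 13 = 121, q_3 = 1*25 + 3 = 28.
  i=4: a_4=4, p_4 = 4*121 + 108 = 592, q_4 = 4*28 + 25 = 137.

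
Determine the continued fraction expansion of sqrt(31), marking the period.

Write x_i = (sqrt(31) + m_i)/d_i with (m_0, d_0) = (0, 1). a_0 = floor(sqrt(31)) = 5, since 5^2 = 25 <= 31 < 36 = 6^2.
Iterate m_{i+1} = d_i*a_i - m_i, d_{i+1} = (31 - m_{i+1}^2)/d_i, a_{i+1} = floor((a_0 + m_{i+1})/d_{i+1}):
  m_1 = 1*5 - 0 = 5, d_1 = (31 - 5^2)/1 = 6/1 = 6, a_1 = floor((5 + 5)/6) = 1.
  m_2 = 6*1 - 5 = 1, d_2 = (31 - 1^2)/6 = 30/6 = 5, a_2 = floor((5 + 1)/5) = 1.
  m_3 = 5*1 - 1 = 4, d_3 = (31 - 4^2)/5 = 15/5 = 3, a_3 = floor((5 + 4)/3) = 3.
  m_4 = 3*3 - 4 = 5, d_4 = (31 - 5^2)/3 = 6/3 = 2, a_4 = floor((5 + 5)/2) = 5.
  m_5 = 2*5 - 5 = 5, d_5 = (31 - 5^2)/2 = 6/2 = 3, a_5 = floor((5 + 5)/3) = 3.
  m_6 = 3*3 - 5 = 4, d_6 = (31 - 4^2)/3 = 15/3 = 5, a_6 = floor((5 + 4)/5) = 1.
  m_7 = 5*1 - 4 = 1, d_7 = (31 - 1^2)/5 = 30/5 = 6, a_7 = floor((5 + 1)/6) = 1.
  m_8 = 6*1 - 1 = 5, d_8 = (31 - 5^2)/6 = 6/6 = 1, a_8 = floor((5 + 5)/1) = 10.
  m_9 = 1*10 - 5 = 5, d_9 = (31 - 5^2)/1 = 6/1 = 6: (m_9, d_9) = (m_1, d_1) = (5, 6), so from here the quotients repeat a_1, ..., a_8; the period length is 8.
Hence the expansion of sqrt(31) is a_0 = 5 followed by the repeating block 1, 1, 3, 5, 3, 1, 1, 10 (period 8).

[5; (1, 1, 3, 5, 3, 1, 1, 10)]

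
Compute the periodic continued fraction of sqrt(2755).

Write x_i = (sqrt(2755) + m_i)/d_i with (m_0, d_0) = (0, 1). a_0 = floor(sqrt(2755)) = 52, since 52^2 = 2704 <= 2755 < 2809 = 53^2.
Iterate m_{i+1} = d_i*a_i - m_i, d_{i+1} = (2755 - m_{i+1}^2)/d_i, a_{i+1} = floor((a_0 + m_{i+1})/d_{i+1}):
  m_1 = 1*52 - 0 = 52, d_1 = (2755 - 52^2)/1 = 51/1 = 51, a_1 = floor((52 + 52)/51) = 2.
  m_2 = 51*2 - 52 = 50, d_2 = (2755 - 50^2)/51 = 255/51 = 5, a_2 = floor((52 + 50)/5) = 20.
  m_3 = 5*20 - 50 = 50, d_3 = (2755 - 50^2)/5 = 255/5 = 51, a_3 = floor((52 + 50)/51) = 2.
  m_4 = 51*2 - 50 = 52, d_4 = (2755 - 52^2)/51 = 51/51 = 1, a_4 = floor((52 + 52)/1) = 104.
  m_5 = 1*104 - 52 = 52, d_5 = (2755 - 52^2)/1 = 51/1 = 51: (m_5, d_5) = (m_1, d_1) = (52, 51), so from here the quotients repeat a_1, ..., a_4; the period length is 4.
Hence the expansion of sqrt(2755) is a_0 = 52 followed by the repeating block 2, 20, 2, 104 (period 4).

[52; (2, 20, 2, 104)]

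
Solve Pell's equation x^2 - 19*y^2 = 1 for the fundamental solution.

(x, y) = (170, 39)

First expand sqrt(19) as a continued fraction. With x_i = (sqrt(19) + m_i)/d_i and (m_0, d_0) = (0, 1): a_0 = floor(sqrt(19)) = 4, since 4^2 = 16 <= 19 < 25 = 5^2.
Iterate m_{i+1} = d_i*a_i - m_i, d_{i+1} = (19 - m_{i+1}^2)/d_i, a_{i+1} = floor((a_0 + m_{i+1})/d_{i+1}):
  m_1 = 1*4 - 0 = 4, d_1 = (19 - 4^2)/1 = 3/1 = 3, a_1 = floor((4 + 4)/3) = 2.
  m_2 = 3*2 - 4 = 2, d_2 = (19 - 2^2)/3 = 15/3 = 5, a_2 = floor((4 + 2)/5) = 1.
  m_3 = 5*1 - 2 = 3, d_3 = (19 - 3^2)/5 = 10/5 = 2, a_3 = floor((4 + 3)/2) = 3.
  m_4 = 2*3 - 3 = 3, d_4 = (19 - 3^2)/2 = 10/2 = 5, a_4 = floor((4 + 3)/5) = 1.
  m_5 = 5*1 - 3 = 2, d_5 = (19 - 2^2)/5 = 15/5 = 3, a_5 = floor((4 + 2)/3) = 2.
  m_6 = 3*2 - 2 = 4, d_6 = (19 - 4^2)/3 = 3/3 = 1, a_6 = floor((4 + 4)/1) = 8.
  m_7 = 1*8 - 4 = 4, d_7 = (19 - 4^2)/1 = 3/1 = 3: (m_7, d_7) = (m_1, d_1) = (4, 3), so from here the quotients repeat a_1, ..., a_6; the period length is 6.
So sqrt(19) = [4; (2, 1, 3, 1, 2, 8)] with period length k = 6.
k is even, so the fundamental solution of x^2 - 19y^2 = 1 is (p_{k-1}, q_{k-1}) = (p_5, q_5); compute convergents through index 5.
Convergents (p_i = a_i*p_{i-1} + p_{i-2}, q_i = a_i*q_{i-1} + q_{i-2} with p_{-2}=0, p_{-1}=1, q_{-2}=1, q_{-1}=0):
  i=0: a_0=4, p_0 = 4*1 + 0 = 4, q_0 = 4*0 + 1 = 1.
  i=1: a_1=2, p_1 = 2*4 + 1 = 9, q_1 = 2*1 + 0 = 2.
  i=2: a_2=1, p_2 = 1*9 + 4 = 13, q_2 = 1*2 + 1 = 3.
  i=3: a_3=3, p_3 = 3*13 + 9 = 48, q_3 = 3*3 + 2 = 11.
  i=4: a_4=1, p_4 = 1*48 + 13 = 61, q_4 = 1*11 + 3 = 14.
  i=5: a_5=2, p_5 = 2*61 + 48 = 170, q_5 = 2*14 + 11 = 39.
Check: 170^2 - 19*39^2 = 28900 - 28899 = 1, so (x, y) = (170, 39) solves the equation, and by the theorem it is the least positive solution.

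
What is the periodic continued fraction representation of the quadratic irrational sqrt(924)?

Write x_i = (sqrt(924) + m_i)/d_i with (m_0, d_0) = (0, 1). a_0 = floor(sqrt(924)) = 30, since 30^2 = 900 <= 924 < 961 = 31^2.
Iterate m_{i+1} = d_i*a_i - m_i, d_{i+1} = (924 - m_{i+1}^2)/d_i, a_{i+1} = floor((a_0 + m_{i+1})/d_{i+1}):
  m_1 = 1*30 - 0 = 30, d_1 = (924 - 30^2)/1 = 24/1 = 24, a_1 = floor((30 + 30)/24) = 2.
  m_2 = 24*2 - 30 = 18, d_2 = (924 - 18^2)/24 = 600/24 = 25, a_2 = floor((30 + 18)/25) = 1.
  m_3 = 25*1 - 18 = 7, d_3 = (924 - 7^2)/25 = 875/25 = 35, a_3 = floor((30 + 7)/35) = 1.
  m_4 = 35*1 - 7 = 28, d_4 = (924 - 28^2)/35 = 140/35 = 4, a_4 = floor((30 + 28)/4) = 14.
  m_5 = 4*14 - 28 = 28, d_5 = (924 - 28^2)/4 = 140/4 = 35, a_5 = floor((30 + 28)/35) = 1.
  m_6 = 35*1 - 28 = 7, d_6 = (924 - 7^2)/35 = 875/35 = 25, a_6 = floor((30 + 7)/25) = 1.
  m_7 = 25*1 - 7 = 18, d_7 = (924 - 18^2)/25 = 600/25 = 24, a_7 = floor((30 + 18)/24) = 2.
  m_8 = 24*2 - 18 = 30, d_8 = (924 - 30^2)/24 = 24/24 = 1, a_8 = floor((30 + 30)/1) = 60.
  m_9 = 1*60 - 30 = 30, d_9 = (924 - 30^2)/1 = 24/1 = 24: (m_9, d_9) = (m_1, d_1) = (30, 24), so from here the quotients repeat a_1, ..., a_8; the period length is 8.
Hence the expansion of sqrt(924) is a_0 = 30 followed by the repeating block 2, 1, 1, 14, 1, 1, 2, 60 (period 8).

[30; (2, 1, 1, 14, 1, 1, 2, 60)]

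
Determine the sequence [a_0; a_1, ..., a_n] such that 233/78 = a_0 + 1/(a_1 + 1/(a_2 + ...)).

[2; 1, 77]

Run the Euclidean algorithm on 233 and 78; the successive quotients are the partial quotients a_0, a_1, ... (each step inverts the fractional part left over by the previous one):
  233 = 2*78 + 77, so a_0 = 2.
  78 = 1*77 + 1, so a_1 = 1.
  77 = 77*1 + 0, so a_2 = 77.
The remainder reaches 0 after 3 divisions, so the expansion has 3 partial quotients, read off in order.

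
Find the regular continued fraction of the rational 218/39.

[5; 1, 1, 2, 3, 2]

Run the Euclidean algorithm on 218 and 39; the successive quotients are the partial quotients a_0, a_1, ... (each step inverts the fractional part left over by the previous one):
  218 = 5*39 + 23, so a_0 = 5.
  39 = 1*23 + 16, so a_1 = 1.
  23 = 1*16 + 7, so a_2 = 1.
  16 = 2*7 + 2, so a_3 = 2.
  7 = 3*2 + 1, so a_4 = 3.
  2 = 2*1 + 0, so a_5 = 2.
The remainder reaches 0 after 6 divisions, so the expansion has 6 partial quotients, read off in order.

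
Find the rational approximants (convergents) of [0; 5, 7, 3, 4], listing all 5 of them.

Using the convergent recurrence p_i = a_i*p_{i-1} + p_{i-2}, q_i = a_i*q_{i-1} + q_{i-2} with p_{-2}=0, p_{-1}=1, q_{-2}=1, q_{-1}=0:
  i=0: a_0=0, p_0 = 0*1 + 0 = 0, q_0 = 0*0 + 1 = 1.
  i=1: a_1=5, p_1 = 5*0 + 1 = 1, q_1 = 5*1 + 0 = 5.
  i=2: a_2=7, p_2 = 7*1 + 0 = 7, q_2 = 7*5 + 1 = 36.
  i=3: a_3=3, p_3 = 3*7 + 1 = 22, q_3 = 3*36 + 5 = 113.
  i=4: a_4=4, p_4 = 4*22 + 7 = 95, q_4 = 4*113 + 36 = 488.

0/1, 1/5, 7/36, 22/113, 95/488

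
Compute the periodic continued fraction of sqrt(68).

Write x_i = (sqrt(68) + m_i)/d_i with (m_0, d_0) = (0, 1). a_0 = floor(sqrt(68)) = 8, since 8^2 = 64 <= 68 < 81 = 9^2.
Iterate m_{i+1} = d_i*a_i - m_i, d_{i+1} = (68 - m_{i+1}^2)/d_i, a_{i+1} = floor((a_0 + m_{i+1})/d_{i+1}):
  m_1 = 1*8 - 0 = 8, d_1 = (68 - 8^2)/1 = 4/1 = 4, a_1 = floor((8 + 8)/4) = 4.
  m_2 = 4*4 - 8 = 8, d_2 = (68 - 8^2)/4 = 4/4 = 1, a_2 = floor((8 + 8)/1) = 16.
  m_3 = 1*16 - 8 = 8, d_3 = (68 - 8^2)/1 = 4/1 = 4: (m_3, d_3) = (m_1, d_1) = (8, 4), so from here the quotients repeat a_1, a_2; the period length is 2.
Hence the expansion of sqrt(68) is a_0 = 8 followed by the repeating block 4, 16 (period 2).

[8; (4, 16)]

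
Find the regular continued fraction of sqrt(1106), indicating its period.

Write x_i = (sqrt(1106) + m_i)/d_i with (m_0, d_0) = (0, 1). a_0 = floor(sqrt(1106)) = 33, since 33^2 = 1089 <= 1106 < 1156 = 34^2.
Iterate m_{i+1} = d_i*a_i - m_i, d_{i+1} = (1106 - m_{i+1}^2)/d_i, a_{i+1} = floor((a_0 + m_{i+1})/d_{i+1}):
  m_1 = 1*33 - 0 = 33, d_1 = (1106 - 33^2)/1 = 17/1 = 17, a_1 = floor((33 + 33)/17) = 3.
  m_2 = 17*3 - 33 = 18, d_2 = (1106 - 18^2)/17 = 782/17 = 46, a_2 = floor((33 + 18)/46) = 1.
  m_3 = 46*1 - 18 = 28, d_3 = (1106 - 28^2)/46 = 322/46 = 7, a_3 = floor((33 + 28)/7) = 8.
  m_4 = 7*8 - 28 = 28, d_4 = (1106 - 28^2)/7 = 322/7 = 46, a_4 = floor((33 + 28)/46) = 1.
  m_5 = 46*1 - 28 = 18, d_5 = (1106 - 18^2)/46 = 782/46 = 17, a_5 = floor((33 + 18)/17) = 3.
  m_6 = 17*3 - 18 = 33, d_6 = (1106 - 33^2)/17 = 17/17 = 1, a_6 = floor((33 + 33)/1) = 66.
  m_7 = 1*66 - 33 = 33, d_7 = (1106 - 33^2)/1 = 17/1 = 17: (m_7, d_7) = (m_1, d_1) = (33, 17), so from here the quotients repeat a_1, ..., a_6; the period length is 6.
Hence the expansion of sqrt(1106) is a_0 = 33 followed by the repeating block 3, 1, 8, 1, 3, 66 (period 6).

[33; (3, 1, 8, 1, 3, 66)]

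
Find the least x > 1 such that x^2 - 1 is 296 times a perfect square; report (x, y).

(x, y) = (3699, 215)

First expand sqrt(296) as a continued fraction. With x_i = (sqrt(296) + m_i)/d_i and (m_0, d_0) = (0, 1): a_0 = floor(sqrt(296)) = 17, since 17^2 = 289 <= 296 < 324 = 18^2.
Iterate m_{i+1} = d_i*a_i - m_i, d_{i+1} = (296 - m_{i+1}^2)/d_i, a_{i+1} = floor((a_0 + m_{i+1})/d_{i+1}):
  m_1 = 1*17 - 0 = 17, d_1 = (296 - 17^2)/1 = 7/1 = 7, a_1 = floor((17 + 17)/7) = 4.
  m_2 = 7*4 - 17 = 11, d_2 = (296 - 11^2)/7 = 175/7 = 25, a_2 = floor((17 + 11)/25) = 1.
  m_3 = 25*1 - 11 = 14, d_3 = (296 - 14^2)/25 = 100/25 = 4, a_3 = floor((17 + 14)/4) = 7.
  m_4 = 4*7 - 14 = 14, d_4 = (296 - 14^2)/4 = 100/4 = 25, a_4 = floor((17 + 14)/25) = 1.
  m_5 = 25*1 - 14 = 11, d_5 = (296 - 11^2)/25 = 175/25 = 7, a_5 = floor((17 + 11)/7) = 4.
  m_6 = 7*4 - 11 = 17, d_6 = (296 - 17^2)/7 = 7/7 = 1, a_6 = floor((17 + 17)/1) = 34.
  m_7 = 1*34 - 17 = 17, d_7 = (296 - 17^2)/1 = 7/1 = 7: (m_7, d_7) = (m_1, d_1) = (17, 7), so from here the quotients repeat a_1, ..., a_6; the period length is 6.
So sqrt(296) = [17; (4, 1, 7, 1, 4, 34)] with period length k = 6.
k is even, so the fundamental solution of x^2 - 296y^2 = 1 is (p_{k-1}, q_{k-1}) = (p_5, q_5); compute convergents through index 5.
Convergents (p_i = a_i*p_{i-1} + p_{i-2}, q_i = a_i*q_{i-1} + q_{i-2} with p_{-2}=0, p_{-1}=1, q_{-2}=1, q_{-1}=0):
  i=0: a_0=17, p_0 = 17*1 + 0 = 17, q_0 = 17*0 + 1 = 1.
  i=1: a_1=4, p_1 = 4*17 + 1 = 69, q_1 = 4*1 + 0 = 4.
  i=2: a_2=1, p_2 = 1*69 + 17 = 86, q_2 = 1*4 + 1 = 5.
  i=3: a_3=7, p_3 = 7*86 + 69 = 671, q_3 = 7*5 + 4 = 39.
  i=4: a_4=1, p_4 = 1*671 + 86 = 757, q_4 = 1*39 + 5 = 44.
  i=5: a_5=4, p_5 = 4*757 + 671 = 3699, q_5 = 4*44 + 39 = 215.
Check: 3699^2 - 296*215^2 = 13682601 - 13682600 = 1, so (x, y) = (3699, 215) solves the equation, and by the theorem it is the least positive solution.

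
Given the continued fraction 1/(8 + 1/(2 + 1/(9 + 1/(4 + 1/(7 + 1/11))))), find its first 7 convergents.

0/1, 1/8, 2/17, 19/161, 78/661, 565/4788, 6293/53329

Using the convergent recurrence p_i = a_i*p_{i-1} + p_{i-2}, q_i = a_i*q_{i-1} + q_{i-2} with p_{-2}=0, p_{-1}=1, q_{-2}=1, q_{-1}=0:
  i=0: a_0=0, p_0 = 0*1 + 0 = 0, q_0 = 0*0 + 1 = 1.
  i=1: a_1=8, p_1 = 8*0 + 1 = 1, q_1 = 8*1 + 0 = 8.
  i=2: a_2=2, p_2 = 2*1 + 0 = 2, q_2 = 2*8 + 1 = 17.
  i=3: a_3=9, p_3 = 9*2 + 1 = 19, q_3 = 9*17 + 8 = 161.
  i=4: a_4=4, p_4 = 4*19 + 2 = 78, q_4 = 4*161 + 17 = 661.
  i=5: a_5=7, p_5 = 7*78 + 19 = 565, q_5 = 7*661 + 161 = 4788.
  i=6: a_6=11, p_6 = 11*565 + 78 = 6293, q_6 = 11*4788 + 661 = 53329.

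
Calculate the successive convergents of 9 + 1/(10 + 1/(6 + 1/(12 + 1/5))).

9/1, 91/10, 555/61, 6751/742, 34310/3771

Using the convergent recurrence p_i = a_i*p_{i-1} + p_{i-2}, q_i = a_i*q_{i-1} + q_{i-2} with p_{-2}=0, p_{-1}=1, q_{-2}=1, q_{-1}=0:
  i=0: a_0=9, p_0 = 9*1 + 0 = 9, q_0 = 9*0 + 1 = 1.
  i=1: a_1=10, p_1 = 10*9 + 1 = 91, q_1 = 10*1 + 0 = 10.
  i=2: a_2=6, p_2 = 6*91 + 9 = 555, q_2 = 6*10 + 1 = 61.
  i=3: a_3=12, p_3 = 12*555 + 91 = 6751, q_3 = 12*61 + 10 = 742.
  i=4: a_4=5, p_4 = 5*6751 + 555 = 34310, q_4 = 5*742 + 61 = 3771.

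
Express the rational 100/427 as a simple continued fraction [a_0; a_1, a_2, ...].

[0; 4, 3, 1, 2, 2, 1, 2]

Run the Euclidean algorithm on 100 and 427; the successive quotients are the partial quotients a_0, a_1, ... (each step inverts the fractional part left over by the previous one):
  100 = 0*427 + 100, so a_0 = 0.
  427 = 4*100 + 27, so a_1 = 4.
  100 = 3*27 + 19, so a_2 = 3.
  27 = 1*19 + 8, so a_3 = 1.
  19 = 2*8 + 3, so a_4 = 2.
  8 = 2*3 + 2, so a_5 = 2.
  3 = 1*2 + 1, so a_6 = 1.
  2 = 2*1 + 0, so a_7 = 2.
The remainder reaches 0 after 8 divisions, so the expansion has 8 partial quotients, read off in order.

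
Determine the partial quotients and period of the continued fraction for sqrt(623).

[24; (1, 23, 1, 48)]

Write x_i = (sqrt(623) + m_i)/d_i with (m_0, d_0) = (0, 1). a_0 = floor(sqrt(623)) = 24, since 24^2 = 576 <= 623 < 625 = 25^2.
Iterate m_{i+1} = d_i*a_i - m_i, d_{i+1} = (623 - m_{i+1}^2)/d_i, a_{i+1} = floor((a_0 + m_{i+1})/d_{i+1}):
  m_1 = 1*24 - 0 = 24, d_1 = (623 - 24^2)/1 = 47/1 = 47, a_1 = floor((24 + 24)/47) = 1.
  m_2 = 47*1 - 24 = 23, d_2 = (623 - 23^2)/47 = 94/47 = 2, a_2 = floor((24 + 23)/2) = 23.
  m_3 = 2*23 - 23 = 23, d_3 = (623 - 23^2)/2 = 94/2 = 47, a_3 = floor((24 + 23)/47) = 1.
  m_4 = 47*1 - 23 = 24, d_4 = (623 - 24^2)/47 = 47/47 = 1, a_4 = floor((24 + 24)/1) = 48.
  m_5 = 1*48 - 24 = 24, d_5 = (623 - 24^2)/1 = 47/1 = 47: (m_5, d_5) = (m_1, d_1) = (24, 47), so from here the quotients repeat a_1, ..., a_4; the period length is 4.
Hence the expansion of sqrt(623) is a_0 = 24 followed by the repeating block 1, 23, 1, 48 (period 4).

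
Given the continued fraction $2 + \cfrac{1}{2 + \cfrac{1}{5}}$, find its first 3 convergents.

Using the convergent recurrence p_i = a_i*p_{i-1} + p_{i-2}, q_i = a_i*q_{i-1} + q_{i-2} with p_{-2}=0, p_{-1}=1, q_{-2}=1, q_{-1}=0:
  i=0: a_0=2, p_0 = 2*1 + 0 = 2, q_0 = 2*0 + 1 = 1.
  i=1: a_1=2, p_1 = 2*2 + 1 = 5, q_1 = 2*1 + 0 = 2.
  i=2: a_2=5, p_2 = 5*5 + 2 = 27, q_2 = 5*2 + 1 = 11.

2/1, 5/2, 27/11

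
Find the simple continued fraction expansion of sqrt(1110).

Write x_i = (sqrt(1110) + m_i)/d_i with (m_0, d_0) = (0, 1). a_0 = floor(sqrt(1110)) = 33, since 33^2 = 1089 <= 1110 < 1156 = 34^2.
Iterate m_{i+1} = d_i*a_i - m_i, d_{i+1} = (1110 - m_{i+1}^2)/d_i, a_{i+1} = floor((a_0 + m_{i+1})/d_{i+1}):
  m_1 = 1*33 - 0 = 33, d_1 = (1110 - 33^2)/1 = 21/1 = 21, a_1 = floor((33 + 33)/21) = 3.
  m_2 = 21*3 - 33 = 30, d_2 = (1110 - 30^2)/21 = 210/21 = 10, a_2 = floor((33 + 30)/10) = 6.
  m_3 = 10*6 - 30 = 30, d_3 = (1110 - 30^2)/10 = 210/10 = 21, a_3 = floor((33 + 30)/21) = 3.
  m_4 = 21*3 - 30 = 33, d_4 = (1110 - 33^2)/21 = 21/21 = 1, a_4 = floor((33 + 33)/1) = 66.
  m_5 = 1*66 - 33 = 33, d_5 = (1110 - 33^2)/1 = 21/1 = 21: (m_5, d_5) = (m_1, d_1) = (33, 21), so from here the quotients repeat a_1, ..., a_4; the period length is 4.
Hence the expansion of sqrt(1110) is a_0 = 33 followed by the repeating block 3, 6, 3, 66 (period 4).

[33; (3, 6, 3, 66)]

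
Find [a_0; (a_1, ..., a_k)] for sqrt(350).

[18; (1, 2, 2, 2, 1, 36)]

Write x_i = (sqrt(350) + m_i)/d_i with (m_0, d_0) = (0, 1). a_0 = floor(sqrt(350)) = 18, since 18^2 = 324 <= 350 < 361 = 19^2.
Iterate m_{i+1} = d_i*a_i - m_i, d_{i+1} = (350 - m_{i+1}^2)/d_i, a_{i+1} = floor((a_0 + m_{i+1})/d_{i+1}):
  m_1 = 1*18 - 0 = 18, d_1 = (350 - 18^2)/1 = 26/1 = 26, a_1 = floor((18 + 18)/26) = 1.
  m_2 = 26*1 - 18 = 8, d_2 = (350 - 8^2)/26 = 286/26 = 11, a_2 = floor((18 + 8)/11) = 2.
  m_3 = 11*2 - 8 = 14, d_3 = (350 - 14^2)/11 = 154/11 = 14, a_3 = floor((18 + 14)/14) = 2.
  m_4 = 14*2 - 14 = 14, d_4 = (350 - 14^2)/14 = 154/14 = 11, a_4 = floor((18 + 14)/11) = 2.
  m_5 = 11*2 - 14 = 8, d_5 = (350 - 8^2)/11 = 286/11 = 26, a_5 = floor((18 + 8)/26) = 1.
  m_6 = 26*1 - 8 = 18, d_6 = (350 - 18^2)/26 = 26/26 = 1, a_6 = floor((18 + 18)/1) = 36.
  m_7 = 1*36 - 18 = 18, d_7 = (350 - 18^2)/1 = 26/1 = 26: (m_7, d_7) = (m_1, d_1) = (18, 26), so from here the quotients repeat a_1, ..., a_6; the period length is 6.
Hence the expansion of sqrt(350) is a_0 = 18 followed by the repeating block 1, 2, 2, 2, 1, 36 (period 6).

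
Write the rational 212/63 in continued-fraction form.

[3; 2, 1, 2, 1, 5]

Run the Euclidean algorithm on 212 and 63; the successive quotients are the partial quotients a_0, a_1, ... (each step inverts the fractional part left over by the previous one):
  212 = 3*63 + 23, so a_0 = 3.
  63 = 2*23 + 17, so a_1 = 2.
  23 = 1*17 + 6, so a_2 = 1.
  17 = 2*6 + 5, so a_3 = 2.
  6 = 1*5 + 1, so a_4 = 1.
  5 = 5*1 + 0, so a_5 = 5.
The remainder reaches 0 after 6 divisions, so the expansion has 6 partial quotients, read off in order.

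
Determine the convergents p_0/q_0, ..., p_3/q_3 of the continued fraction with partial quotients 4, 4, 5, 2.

Using the convergent recurrence p_i = a_i*p_{i-1} + p_{i-2}, q_i = a_i*q_{i-1} + q_{i-2} with p_{-2}=0, p_{-1}=1, q_{-2}=1, q_{-1}=0:
  i=0: a_0=4, p_0 = 4*1 + 0 = 4, q_0 = 4*0 + 1 = 1.
  i=1: a_1=4, p_1 = 4*4 + 1 = 17, q_1 = 4*1 + 0 = 4.
  i=2: a_2=5, p_2 = 5*17 + 4 = 89, q_2 = 5*4 + 1 = 21.
  i=3: a_3=2, p_3 = 2*89 + 17 = 195, q_3 = 2*21 + 4 = 46.

4/1, 17/4, 89/21, 195/46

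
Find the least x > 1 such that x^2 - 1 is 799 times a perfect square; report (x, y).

(x, y) = (424, 15)

First expand sqrt(799) as a continued fraction. With x_i = (sqrt(799) + m_i)/d_i and (m_0, d_0) = (0, 1): a_0 = floor(sqrt(799)) = 28, since 28^2 = 784 <= 799 < 841 = 29^2.
Iterate m_{i+1} = d_i*a_i - m_i, d_{i+1} = (799 - m_{i+1}^2)/d_i, a_{i+1} = floor((a_0 + m_{i+1})/d_{i+1}):
  m_1 = 1*28 - 0 = 28, d_1 = (799 - 28^2)/1 = 15/1 = 15, a_1 = floor((28 + 28)/15) = 3.
  m_2 = 15*3 - 28 = 17, d_2 = (799 - 17^2)/15 = 510/15 = 34, a_2 = floor((28 + 17)/34) = 1.
  m_3 = 34*1 - 17 = 17, d_3 = (799 - 17^2)/34 = 510/34 = 15, a_3 = floor((28 + 17)/15) = 3.
  m_4 = 15*3 - 17 = 28, d_4 = (799 - 28^2)/15 = 15/15 = 1, a_4 = floor((28 + 28)/1) = 56.
  m_5 = 1*56 - 28 = 28, d_5 = (799 - 28^2)/1 = 15/1 = 15: (m_5, d_5) = (m_1, d_1) = (28, 15), so from here the quotients repeat a_1, ..., a_4; the period length is 4.
So sqrt(799) = [28; (3, 1, 3, 56)] with period length k = 4.
k is even, so the fundamental solution of x^2 - 799y^2 = 1 is (p_{k-1}, q_{k-1}) = (p_3, q_3); compute convergents through index 3.
Convergents (p_i = a_i*p_{i-1} + p_{i-2}, q_i = a_i*q_{i-1} + q_{i-2} with p_{-2}=0, p_{-1}=1, q_{-2}=1, q_{-1}=0):
  i=0: a_0=28, p_0 = 28*1 + 0 = 28, q_0 = 28*0 + 1 = 1.
  i=1: a_1=3, p_1 = 3*28 + 1 = 85, q_1 = 3*1 + 0 = 3.
  i=2: a_2=1, p_2 = 1*85 + 28 = 113, q_2 = 1*3 + 1 = 4.
  i=3: a_3=3, p_3 = 3*113 + 85 = 424, q_3 = 3*4 + 3 = 15.
Check: 424^2 - 799*15^2 = 179776 - 179775 = 1, so (x, y) = (424, 15) solves the equation, and by the theorem it is the least positive solution.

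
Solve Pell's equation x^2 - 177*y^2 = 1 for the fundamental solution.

First expand sqrt(177) as a continued fraction. With x_i = (sqrt(177) + m_i)/d_i and (m_0, d_0) = (0, 1): a_0 = floor(sqrt(177)) = 13, since 13^2 = 169 <= 177 < 196 = 14^2.
Iterate m_{i+1} = d_i*a_i - m_i, d_{i+1} = (177 - m_{i+1}^2)/d_i, a_{i+1} = floor((a_0 + m_{i+1})/d_{i+1}):
  m_1 = 1*13 - 0 = 13, d_1 = (177 - 13^2)/1 = 8/1 = 8, a_1 = floor((13 + 13)/8) = 3.
  m_2 = 8*3 - 13 = 11, d_2 = (177 - 11^2)/8 = 56/8 = 7, a_2 = floor((13 + 11)/7) = 3.
  m_3 = 7*3 - 11 = 10, d_3 = (177 - 10^2)/7 = 77/7 = 11, a_3 = floor((13 + 10)/11) = 2.
  m_4 = 11*2 - 10 = 12, d_4 = (177 - 12^2)/11 = 33/11 = 3, a_4 = floor((13 + 12)/3) = 8.
  m_5 = 3*8 - 12 = 12, d_5 = (177 - 12^2)/3 = 33/3 = 11, a_5 = floor((13 + 12)/11) = 2.
  m_6 = 11*2 - 12 = 10, d_6 = (177 - 10^2)/11 = 77/11 = 7, a_6 = floor((13 + 10)/7) = 3.
  m_7 = 7*3 - 10 = 11, d_7 = (177 - 11^2)/7 = 56/7 = 8, a_7 = floor((13 + 11)/8) = 3.
  m_8 = 8*3 - 11 = 13, d_8 = (177 - 13^2)/8 = 8/8 = 1, a_8 = floor((13 + 13)/1) = 26.
  m_9 = 1*26 - 13 = 13, d_9 = (177 - 13^2)/1 = 8/1 = 8: (m_9, d_9) = (m_1, d_1) = (13, 8), so from here the quotients repeat a_1, ..., a_8; the period length is 8.
So sqrt(177) = [13; (3, 3, 2, 8, 2, 3, 3, 26)] with period length k = 8.
k is even, so the fundamental solution of x^2 - 177y^2 = 1 is (p_{k-1}, q_{k-1}) = (p_7, q_7); compute convergents through index 7.
Convergents (p_i = a_i*p_{i-1} + p_{i-2}, q_i = a_i*q_{i-1} + q_{i-2} with p_{-2}=0, p_{-1}=1, q_{-2}=1, q_{-1}=0):
  i=0: a_0=13, p_0 = 13*1 + 0 = 13, q_0 = 13*0 + 1 = 1.
  i=1: a_1=3, p_1 = 3*13 + 1 = 40, q_1 = 3*1 + 0 = 3.
  i=2: a_2=3, p_2 = 3*40 + 13 = 133, q_2 = 3*3 + 1 = 10.
  i=3: a_3=2, p_3 = 2*133 + 40 = 306, q_3 = 2*10 + 3 = 23.
  i=4: a_4=8, p_4 = 8*306 + 133 = 2581, q_4 = 8*23 + 10 = 194.
  i=5: a_5=2, p_5 = 2*2581 + 306 = 5468, q_5 = 2*194 + 23 = 411.
  i=6: a_6=3, p_6 = 3*5468 + 2581 = 18985, q_6 = 3*411 + 194 = 1427.
  i=7: a_7=3, p_7 = 3*18985 + 5468 = 62423, q_7 = 3*1427 + 411 = 4692.
Check: 62423^2 - 177*4692^2 = 3896630929 - 3896630928 = 1, so (x, y) = (62423, 4692) solves the equation, and by the theorem it is the least positive solution.

(x, y) = (62423, 4692)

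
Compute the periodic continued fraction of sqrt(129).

Write x_i = (sqrt(129) + m_i)/d_i with (m_0, d_0) = (0, 1). a_0 = floor(sqrt(129)) = 11, since 11^2 = 121 <= 129 < 144 = 12^2.
Iterate m_{i+1} = d_i*a_i - m_i, d_{i+1} = (129 - m_{i+1}^2)/d_i, a_{i+1} = floor((a_0 + m_{i+1})/d_{i+1}):
  m_1 = 1*11 - 0 = 11, d_1 = (129 - 11^2)/1 = 8/1 = 8, a_1 = floor((11 + 11)/8) = 2.
  m_2 = 8*2 - 11 = 5, d_2 = (129 - 5^2)/8 = 104/8 = 13, a_2 = floor((11 + 5)/13) = 1.
  m_3 = 13*1 - 5 = 8, d_3 = (129 - 8^2)/13 = 65/13 = 5, a_3 = floor((11 + 8)/5) = 3.
  m_4 = 5*3 - 8 = 7, d_4 = (129 - 7^2)/5 = 80/5 = 16, a_4 = floor((11 + 7)/16) = 1.
  m_5 = 16*1 - 7 = 9, d_5 = (129 - 9^2)/16 = 48/16 = 3, a_5 = floor((11 + 9)/3) = 6.
  m_6 = 3*6 - 9 = 9, d_6 = (129 - 9^2)/3 = 48/3 = 16, a_6 = floor((11 + 9)/16) = 1.
  m_7 = 16*1 - 9 = 7, d_7 = (129 - 7^2)/16 = 80/16 = 5, a_7 = floor((11 + 7)/5) = 3.
  m_8 = 5*3 - 7 = 8, d_8 = (129 - 8^2)/5 = 65/5 = 13, a_8 = floor((11 + 8)/13) = 1.
  m_9 = 13*1 - 8 = 5, d_9 = (129 - 5^2)/13 = 104/13 = 8, a_9 = floor((11 + 5)/8) = 2.
  m_10 = 8*2 - 5 = 11, d_10 = (129 - 11^2)/8 = 8/8 = 1, a_10 = floor((11 + 11)/1) = 22.
  m_11 = 1*22 - 11 = 11, d_11 = (129 - 11^2)/1 = 8/1 = 8: (m_11, d_11) = (m_1, d_1) = (11, 8), so from here the quotients repeat a_1, ..., a_10; the period length is 10.
Hence the expansion of sqrt(129) is a_0 = 11 followed by the repeating block 2, 1, 3, 1, 6, 1, 3, 1, 2, 22 (period 10).

[11; (2, 1, 3, 1, 6, 1, 3, 1, 2, 22)]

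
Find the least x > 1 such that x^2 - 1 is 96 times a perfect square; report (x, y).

First expand sqrt(96) as a continued fraction. With x_i = (sqrt(96) + m_i)/d_i and (m_0, d_0) = (0, 1): a_0 = floor(sqrt(96)) = 9, since 9^2 = 81 <= 96 < 100 = 10^2.
Iterate m_{i+1} = d_i*a_i - m_i, d_{i+1} = (96 - m_{i+1}^2)/d_i, a_{i+1} = floor((a_0 + m_{i+1})/d_{i+1}):
  m_1 = 1*9 - 0 = 9, d_1 = (96 - 9^2)/1 = 15/1 = 15, a_1 = floor((9 + 9)/15) = 1.
  m_2 = 15*1 - 9 = 6, d_2 = (96 - 6^2)/15 = 60/15 = 4, a_2 = floor((9 + 6)/4) = 3.
  m_3 = 4*3 - 6 = 6, d_3 = (96 - 6^2)/4 = 60/4 = 15, a_3 = floor((9 + 6)/15) = 1.
  m_4 = 15*1 - 6 = 9, d_4 = (96 - 9^2)/15 = 15/15 = 1, a_4 = floor((9 + 9)/1) = 18.
  m_5 = 1*18 - 9 = 9, d_5 = (96 - 9^2)/1 = 15/1 = 15: (m_5, d_5) = (m_1, d_1) = (9, 15), so from here the quotients repeat a_1, ..., a_4; the period length is 4.
So sqrt(96) = [9; (1, 3, 1, 18)] with period length k = 4.
k is even, so the fundamental solution of x^2 - 96y^2 = 1 is (p_{k-1}, q_{k-1}) = (p_3, q_3); compute convergents through index 3.
Convergents (p_i = a_i*p_{i-1} + p_{i-2}, q_i = a_i*q_{i-1} + q_{i-2} with p_{-2}=0, p_{-1}=1, q_{-2}=1, q_{-1}=0):
  i=0: a_0=9, p_0 = 9*1 + 0 = 9, q_0 = 9*0 + 1 = 1.
  i=1: a_1=1, p_1 = 1*9 + 1 = 10, q_1 = 1*1 + 0 = 1.
  i=2: a_2=3, p_2 = 3*10 + 9 = 39, q_2 = 3*1 + 1 = 4.
  i=3: a_3=1, p_3 = 1*39 + 10 = 49, q_3 = 1*4 + 1 = 5.
Check: 49^2 - 96*5^2 = 2401 - 2400 = 1, so (x, y) = (49, 5) solves the equation, and by the theorem it is the least positive solution.

(x, y) = (49, 5)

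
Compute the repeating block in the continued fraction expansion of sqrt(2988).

Write x_i = (sqrt(2988) + m_i)/d_i with (m_0, d_0) = (0, 1). a_0 = floor(sqrt(2988)) = 54, since 54^2 = 2916 <= 2988 < 3025 = 55^2.
Iterate m_{i+1} = d_i*a_i - m_i, d_{i+1} = (2988 - m_{i+1}^2)/d_i, a_{i+1} = floor((a_0 + m_{i+1})/d_{i+1}):
  m_1 = 1*54 - 0 = 54, d_1 = (2988 - 54^2)/1 = 72/1 = 72, a_1 = floor((54 + 54)/72) = 1.
  m_2 = 72*1 - 54 = 18, d_2 = (2988 - 18^2)/72 = 2664/72 = 37, a_2 = floor((54 + 18)/37) = 1.
  m_3 = 37*1 - 18 = 19, d_3 = (2988 - 19^2)/37 = 2627/37 = 71, a_3 = floor((54 + 19)/71) = 1.
  m_4 = 71*1 - 19 = 52, d_4 = (2988 - 52^2)/71 = 284/71 = 4, a_4 = floor((54 + 52)/4) = 26.
  m_5 = 4*26 - 52 = 52, d_5 = (2988 - 52^2)/4 = 284/4 = 71, a_5 = floor((54 + 52)/71) = 1.
  m_6 = 71*1 - 52 = 19, d_6 = (2988 - 19^2)/71 = 2627/71 = 37, a_6 = floor((54 + 19)/37) = 1.
  m_7 = 37*1 - 19 = 18, d_7 = (2988 - 18^2)/37 = 2664/37 = 72, a_7 = floor((54 + 18)/72) = 1.
  m_8 = 72*1 - 18 = 54, d_8 = (2988 - 54^2)/72 = 72/72 = 1, a_8 = floor((54 + 54)/1) = 108.
  m_9 = 1*108 - 54 = 54, d_9 = (2988 - 54^2)/1 = 72/1 = 72: (m_9, d_9) = (m_1, d_1) = (54, 72), so from here the quotients repeat a_1, ..., a_8; the period length is 8.
Hence the expansion of sqrt(2988) is a_0 = 54 followed by the repeating block 1, 1, 1, 26, 1, 1, 1, 108 (period 8).

[54; (1, 1, 1, 26, 1, 1, 1, 108)]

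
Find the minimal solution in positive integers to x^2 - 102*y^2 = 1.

(x, y) = (101, 10)

First expand sqrt(102) as a continued fraction. With x_i = (sqrt(102) + m_i)/d_i and (m_0, d_0) = (0, 1): a_0 = floor(sqrt(102)) = 10, since 10^2 = 100 <= 102 < 121 = 11^2.
Iterate m_{i+1} = d_i*a_i - m_i, d_{i+1} = (102 - m_{i+1}^2)/d_i, a_{i+1} = floor((a_0 + m_{i+1})/d_{i+1}):
  m_1 = 1*10 - 0 = 10, d_1 = (102 - 10^2)/1 = 2/1 = 2, a_1 = floor((10 + 10)/2) = 10.
  m_2 = 2*10 - 10 = 10, d_2 = (102 - 10^2)/2 = 2/2 = 1, a_2 = floor((10 + 10)/1) = 20.
  m_3 = 1*20 - 10 = 10, d_3 = (102 - 10^2)/1 = 2/1 = 2: (m_3, d_3) = (m_1, d_1) = (10, 2), so from here the quotients repeat a_1, a_2; the period length is 2.
So sqrt(102) = [10; (10, 20)] with period length k = 2.
k is even, so the fundamental solution of x^2 - 102y^2 = 1 is (p_{k-1}, q_{k-1}) = (p_1, q_1); compute convergents through index 1.
Convergents (p_i = a_i*p_{i-1} + p_{i-2}, q_i = a_i*q_{i-1} + q_{i-2} with p_{-2}=0, p_{-1}=1, q_{-2}=1, q_{-1}=0):
  i=0: a_0=10, p_0 = 10*1 + 0 = 10, q_0 = 10*0 + 1 = 1.
  i=1: a_1=10, p_1 = 10*10 + 1 = 101, q_1 = 10*1 + 0 = 10.
Check: 101^2 - 102*10^2 = 10201 - 10200 = 1, so (x, y) = (101, 10) solves the equation, and by the theorem it is the least positive solution.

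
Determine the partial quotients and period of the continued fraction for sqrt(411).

Write x_i = (sqrt(411) + m_i)/d_i with (m_0, d_0) = (0, 1). a_0 = floor(sqrt(411)) = 20, since 20^2 = 400 <= 411 < 441 = 21^2.
Iterate m_{i+1} = d_i*a_i - m_i, d_{i+1} = (411 - m_{i+1}^2)/d_i, a_{i+1} = floor((a_0 + m_{i+1})/d_{i+1}):
  m_1 = 1*20 - 0 = 20, d_1 = (411 - 20^2)/1 = 11/1 = 11, a_1 = floor((20 + 20)/11) = 3.
  m_2 = 11*3 - 20 = 13, d_2 = (411 - 13^2)/11 = 242/11 = 22, a_2 = floor((20 + 13)/22) = 1.
  m_3 = 22*1 - 13 = 9, d_3 = (411 - 9^2)/22 = 330/22 = 15, a_3 = floor((20 + 9)/15) = 1.
  m_4 = 15*1 - 9 = 6, d_4 = (411 - 6^2)/15 = 375/15 = 25, a_4 = floor((20 + 6)/25) = 1.
  m_5 = 25*1 - 6 = 19, d_5 = (411 - 19^2)/25 = 50/25 = 2, a_5 = floor((20 + 19)/2) = 19.
  m_6 = 2*19 - 19 = 19, d_6 = (411 - 19^2)/2 = 50/2 = 25, a_6 = floor((20 + 19)/25) = 1.
  m_7 = 25*1 - 19 = 6, d_7 = (411 - 6^2)/25 = 375/25 = 15, a_7 = floor((20 + 6)/15) = 1.
  m_8 = 15*1 - 6 = 9, d_8 = (411 - 9^2)/15 = 330/15 = 22, a_8 = floor((20 + 9)/22) = 1.
  m_9 = 22*1 - 9 = 13, d_9 = (411 - 13^2)/22 = 242/22 = 11, a_9 = floor((20 + 13)/11) = 3.
  m_10 = 11*3 - 13 = 20, d_10 = (411 - 20^2)/11 = 11/11 = 1, a_10 = floor((20 + 20)/1) = 40.
  m_11 = 1*40 - 20 = 20, d_11 = (411 - 20^2)/1 = 11/1 = 11: (m_11, d_11) = (m_1, d_1) = (20, 11), so from here the quotients repeat a_1, ..., a_10; the period length is 10.
Hence the expansion of sqrt(411) is a_0 = 20 followed by the repeating block 3, 1, 1, 1, 19, 1, 1, 1, 3, 40 (period 10).

[20; (3, 1, 1, 1, 19, 1, 1, 1, 3, 40)]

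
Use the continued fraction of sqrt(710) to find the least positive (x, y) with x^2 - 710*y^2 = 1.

(x, y) = (1279, 48)

First expand sqrt(710) as a continued fraction. With x_i = (sqrt(710) + m_i)/d_i and (m_0, d_0) = (0, 1): a_0 = floor(sqrt(710)) = 26, since 26^2 = 676 <= 710 < 729 = 27^2.
Iterate m_{i+1} = d_i*a_i - m_i, d_{i+1} = (710 - m_{i+1}^2)/d_i, a_{i+1} = floor((a_0 + m_{i+1})/d_{i+1}):
  m_1 = 1*26 - 0 = 26, d_1 = (710 - 26^2)/1 = 34/1 = 34, a_1 = floor((26 + 26)/34) = 1.
  m_2 = 34*1 - 26 = 8, d_2 = (710 - 8^2)/34 = 646/34 = 19, a_2 = floor((26 + 8)/19) = 1.
  m_3 = 19*1 - 8 = 11, d_3 = (710 - 11^2)/19 = 589/19 = 31, a_3 = floor((26 + 11)/31) = 1.
  m_4 = 31*1 - 11 = 20, d_4 = (710 - 20^2)/31 = 310/31 = 10, a_4 = floor((26 + 20)/10) = 4.
  m_5 = 10*4 - 20 = 20, d_5 = (710 - 20^2)/10 = 310/10 = 31, a_5 = floor((26 + 20)/31) = 1.
  m_6 = 31*1 - 20 = 11, d_6 = (710 - 11^2)/31 = 589/31 = 19, a_6 = floor((26 + 11)/19) = 1.
  m_7 = 19*1 - 11 = 8, d_7 = (710 - 8^2)/19 = 646/19 = 34, a_7 = floor((26 + 8)/34) = 1.
  m_8 = 34*1 - 8 = 26, d_8 = (710 - 26^2)/34 = 34/34 = 1, a_8 = floor((26 + 26)/1) = 52.
  m_9 = 1*52 - 26 = 26, d_9 = (710 - 26^2)/1 = 34/1 = 34: (m_9, d_9) = (m_1, d_1) = (26, 34), so from here the quotients repeat a_1, ..., a_8; the period length is 8.
So sqrt(710) = [26; (1, 1, 1, 4, 1, 1, 1, 52)] with period length k = 8.
k is even, so the fundamental solution of x^2 - 710y^2 = 1 is (p_{k-1}, q_{k-1}) = (p_7, q_7); compute convergents through index 7.
Convergents (p_i = a_i*p_{i-1} + p_{i-2}, q_i = a_i*q_{i-1} + q_{i-2} with p_{-2}=0, p_{-1}=1, q_{-2}=1, q_{-1}=0):
  i=0: a_0=26, p_0 = 26*1 + 0 = 26, q_0 = 26*0 + 1 = 1.
  i=1: a_1=1, p_1 = 1*26 + 1 = 27, q_1 = 1*1 + 0 = 1.
  i=2: a_2=1, p_2 = 1*27 + 26 = 53, q_2 = 1*1 + 1 = 2.
  i=3: a_3=1, p_3 = 1*53 + 27 = 80, q_3 = 1*2 + 1 = 3.
  i=4: a_4=4, p_4 = 4*80 + 53 = 373, q_4 = 4*3 + 2 = 14.
  i=5: a_5=1, p_5 = 1*373 + 80 = 453, q_5 = 1*14 + 3 = 17.
  i=6: a_6=1, p_6 = 1*453 + 373 = 826, q_6 = 1*17 + 14 = 31.
  i=7: a_7=1, p_7 = 1*826 + 453 = 1279, q_7 = 1*31 + 17 = 48.
Check: 1279^2 - 710*48^2 = 1635841 - 1635840 = 1, so (x, y) = (1279, 48) solves the equation, and by the theorem it is the least positive solution.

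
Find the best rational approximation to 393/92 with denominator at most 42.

Expand x = 393/92 as a continued fraction with the Euclidean algorithm:
  393 = 4*92 + 25, so a_0 = 4.
  92 = 3*25 + 17, so a_1 = 3.
  25 = 1*17 + 8, so a_2 = 1.
  17 = 2*8 + 1, so a_3 = 2.
  8 = 8*1 + 0, so a_4 = 8.
so x = [4; 3, 1, 2, 8].
Convergents (p_i = a_i*p_{i-1} + p_{i-2}, q_i = a_i*q_{i-1} + q_{i-2} with p_{-2}=0, p_{-1}=1, q_{-2}=1, q_{-1}=0), until the denominator exceeds 42:
  i=0: a_0=4, p_0 = 4*1 + 0 = 4, q_0 = 4*0 + 1 = 1.
  i=1: a_1=3, p_1 = 3*4 + 1 = 13, q_1 = 3*1 + 0 = 3.
  i=2: a_2=1, p_2 = 1*13 + 4 = 17, q_2 = 1*3 + 1 = 4.
  i=3: a_3=2, p_3 = 2*17 + 13 = 47, q_3 = 2*4 + 3 = 11.
  i=4: a_4=8, p_4 = 8*47 + 17 = 393, q_4 = 8*11 + 4 = 92.
q_4 = 92 > 42, so the last convergent with denominator <= 42 is p_3/q_3 = 47/11.
The closest fraction with denominator <= 42 is either p_3/q_3 or the intermediate fraction (k*p_3 + p_2)/(k*q_3 + q_2) with the largest k >= 1 whose denominator stays <= 42; these approach x as k grows, and every other convergent or intermediate fraction in range is farther away.
Largest k: floor((42 - q_2)/q_3) = floor((42 - 4)/11) = 3.
That gives (3*47 + 17)/(3*11 + 4) = 158/37.
Compare the errors: |x - 47/11| = |393*11 - 47*92|/(92*11) = 1/1012, and |x - 158/37| = |393*37 - 158*92|/(92*37) = 5/3404.
Cross-multiplying, 1*3404 = 3404 < 5060 = 5*1012, so 1/1012 is smaller: the convergent 47/11 is closer to x than 158/37.

47/11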